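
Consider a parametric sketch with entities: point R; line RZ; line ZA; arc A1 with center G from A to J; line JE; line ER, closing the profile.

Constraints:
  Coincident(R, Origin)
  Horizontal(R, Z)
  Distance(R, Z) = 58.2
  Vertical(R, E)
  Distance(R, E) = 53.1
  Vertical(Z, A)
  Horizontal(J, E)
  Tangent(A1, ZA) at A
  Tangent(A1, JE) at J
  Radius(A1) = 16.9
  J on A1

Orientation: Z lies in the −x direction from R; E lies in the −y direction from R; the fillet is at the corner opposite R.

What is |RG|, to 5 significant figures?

54.919

R and E share the same x with |RE| = 53.1 and E on the −y side, so E = (0.0000, -53.100). The virtual corner opposite R is at (-58.200, -53.100). Tangency of A1 to ZA means the radius GA is perpendicular to ZA and tangency of A1 to JE means the radius GJ is perpendicular to JE, with radius 16.9, so the center G sits 16.9 in from both sides at G = (-41.300, -36.200). Then |RG| = |G − R| = 54.919.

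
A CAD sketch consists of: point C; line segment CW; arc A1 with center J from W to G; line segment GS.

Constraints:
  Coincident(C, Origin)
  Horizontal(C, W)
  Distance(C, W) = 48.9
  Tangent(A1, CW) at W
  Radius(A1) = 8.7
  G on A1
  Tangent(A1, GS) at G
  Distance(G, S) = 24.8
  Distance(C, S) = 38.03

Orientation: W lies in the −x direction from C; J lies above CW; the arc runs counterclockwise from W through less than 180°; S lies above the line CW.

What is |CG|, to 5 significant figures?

41.704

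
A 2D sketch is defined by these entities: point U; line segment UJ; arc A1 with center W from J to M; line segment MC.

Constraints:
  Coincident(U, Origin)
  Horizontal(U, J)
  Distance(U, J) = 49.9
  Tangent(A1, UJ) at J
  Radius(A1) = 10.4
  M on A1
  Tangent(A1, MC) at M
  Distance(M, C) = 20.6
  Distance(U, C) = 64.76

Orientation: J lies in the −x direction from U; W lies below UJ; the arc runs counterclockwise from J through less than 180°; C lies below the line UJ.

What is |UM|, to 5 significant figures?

61.372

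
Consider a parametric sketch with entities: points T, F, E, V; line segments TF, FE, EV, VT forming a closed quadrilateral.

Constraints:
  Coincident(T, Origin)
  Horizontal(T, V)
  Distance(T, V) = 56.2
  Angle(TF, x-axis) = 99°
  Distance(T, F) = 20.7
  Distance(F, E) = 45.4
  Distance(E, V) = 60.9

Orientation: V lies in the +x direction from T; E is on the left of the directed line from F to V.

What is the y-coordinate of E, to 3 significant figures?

53.8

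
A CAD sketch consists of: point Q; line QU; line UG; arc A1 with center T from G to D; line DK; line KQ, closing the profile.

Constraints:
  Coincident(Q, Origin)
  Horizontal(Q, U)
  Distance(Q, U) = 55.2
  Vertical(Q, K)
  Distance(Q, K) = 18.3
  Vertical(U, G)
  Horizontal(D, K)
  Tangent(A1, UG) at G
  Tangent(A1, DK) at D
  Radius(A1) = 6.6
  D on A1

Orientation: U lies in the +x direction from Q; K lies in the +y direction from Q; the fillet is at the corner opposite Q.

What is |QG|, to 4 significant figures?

56.43

Q is at the origin; QU is horizontal with |QU| = 55.2 and U on the +x side, so U = (55.20, 0.000). QK is vertical with |QK| = 18.3 and K on the +y side, so K = (0.000, 18.30). The virtual corner opposite Q is at (55.20, 18.30). Tangency of A1 to UG means the radius TG is perpendicular to UG and the tangent condition forces TD to be normal to DK, with radius 6.6, so the center T sits 6.6 in from both sides at T = (48.60, 11.70). That places the tangent points at G = (55.20, 11.70) on UG and D = (48.60, 18.30) on DK. Then |QG| = |G − Q| = 56.43.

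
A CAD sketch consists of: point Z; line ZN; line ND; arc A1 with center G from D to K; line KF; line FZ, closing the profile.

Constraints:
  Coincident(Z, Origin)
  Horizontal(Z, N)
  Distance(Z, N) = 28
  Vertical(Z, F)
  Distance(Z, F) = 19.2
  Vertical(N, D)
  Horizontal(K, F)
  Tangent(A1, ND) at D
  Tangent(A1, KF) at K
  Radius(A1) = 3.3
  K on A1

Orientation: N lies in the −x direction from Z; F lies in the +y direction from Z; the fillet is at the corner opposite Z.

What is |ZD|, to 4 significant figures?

32.20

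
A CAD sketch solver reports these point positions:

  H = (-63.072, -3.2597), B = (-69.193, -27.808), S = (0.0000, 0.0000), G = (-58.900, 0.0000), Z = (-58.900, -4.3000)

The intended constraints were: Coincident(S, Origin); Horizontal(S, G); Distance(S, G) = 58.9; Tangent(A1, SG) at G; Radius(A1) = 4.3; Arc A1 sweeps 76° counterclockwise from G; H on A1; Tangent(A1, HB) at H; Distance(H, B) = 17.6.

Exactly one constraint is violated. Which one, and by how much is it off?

Distance(H, B) = 17.6 — off by 7.70.

S = (0.00, 0.00) ✓; S.y = 0.00, G.y = 0.00 ✓; |SG| = 58.90 ✓; ∠(ZG, GS) = 90.00° ✓; |ZG| = 4.300 ✓; bearing(Z→H) − bearing(Z→G) = 76.00° ✓; |ZH| = 4.300 ✓; ∠(ZH, HB) = 90.00° ✓; |HB| = 25.30 ✗.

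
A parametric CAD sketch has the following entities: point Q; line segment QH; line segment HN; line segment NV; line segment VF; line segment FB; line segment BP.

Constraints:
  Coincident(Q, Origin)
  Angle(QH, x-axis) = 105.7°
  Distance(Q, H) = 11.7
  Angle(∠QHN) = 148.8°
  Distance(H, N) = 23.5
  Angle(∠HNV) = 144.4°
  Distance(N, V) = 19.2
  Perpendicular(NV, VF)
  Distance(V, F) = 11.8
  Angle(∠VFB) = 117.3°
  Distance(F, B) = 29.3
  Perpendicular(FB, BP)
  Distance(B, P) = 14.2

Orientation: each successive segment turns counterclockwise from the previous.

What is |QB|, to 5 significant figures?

16.900

NV ⟂ VF, so VF runs at -97.500°; with |VF| = 11.8, F = (-40.901, 18.127). ∠VFB = 117.3° gives FB at -34.800° from the x-axis; with |FB| = 29.3, B = (-16.841, 1.4056). Then |QB| = |B − Q| = 16.900.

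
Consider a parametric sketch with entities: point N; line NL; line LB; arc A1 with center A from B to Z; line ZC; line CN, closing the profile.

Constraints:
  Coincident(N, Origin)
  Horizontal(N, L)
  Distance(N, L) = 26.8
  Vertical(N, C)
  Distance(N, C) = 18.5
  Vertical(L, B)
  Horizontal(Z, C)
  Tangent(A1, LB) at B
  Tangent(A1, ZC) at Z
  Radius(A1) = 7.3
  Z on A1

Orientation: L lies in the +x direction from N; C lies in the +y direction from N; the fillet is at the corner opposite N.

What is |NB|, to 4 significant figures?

29.05

N is at the origin; N and L share the same y with |NL| = 26.8 and L on the +x side, so L = (26.80, 0.000). N and C share the same x with |NC| = 18.5 and C on the +y side, so C = (0.000, 18.50). The virtual corner opposite N is at (26.80, 18.50). Since A1 is tangent to LB there, AB ⟂ LB and since A1 is tangent to ZC there, AZ ⟂ ZC, with radius 7.3, so the center A sits 7.3 in from both sides at A = (19.50, 11.20). That places the tangent points at B = (26.80, 11.20) on LB and Z = (19.50, 18.50) on ZC. Then |NB| = |B − N| = 29.05.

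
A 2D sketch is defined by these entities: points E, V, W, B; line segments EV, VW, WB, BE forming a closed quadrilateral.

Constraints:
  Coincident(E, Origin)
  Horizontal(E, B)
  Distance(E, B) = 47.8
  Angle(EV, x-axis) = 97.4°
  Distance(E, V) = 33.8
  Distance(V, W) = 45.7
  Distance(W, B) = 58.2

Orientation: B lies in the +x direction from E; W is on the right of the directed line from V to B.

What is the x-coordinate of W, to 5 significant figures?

-9.1647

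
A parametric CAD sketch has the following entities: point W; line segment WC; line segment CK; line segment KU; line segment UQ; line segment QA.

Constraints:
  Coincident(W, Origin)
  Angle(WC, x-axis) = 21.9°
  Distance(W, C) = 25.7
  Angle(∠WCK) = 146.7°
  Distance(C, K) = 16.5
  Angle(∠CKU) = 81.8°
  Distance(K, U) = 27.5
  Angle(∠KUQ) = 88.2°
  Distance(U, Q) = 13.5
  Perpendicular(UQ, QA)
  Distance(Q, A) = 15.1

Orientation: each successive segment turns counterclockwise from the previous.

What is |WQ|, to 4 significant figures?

23.39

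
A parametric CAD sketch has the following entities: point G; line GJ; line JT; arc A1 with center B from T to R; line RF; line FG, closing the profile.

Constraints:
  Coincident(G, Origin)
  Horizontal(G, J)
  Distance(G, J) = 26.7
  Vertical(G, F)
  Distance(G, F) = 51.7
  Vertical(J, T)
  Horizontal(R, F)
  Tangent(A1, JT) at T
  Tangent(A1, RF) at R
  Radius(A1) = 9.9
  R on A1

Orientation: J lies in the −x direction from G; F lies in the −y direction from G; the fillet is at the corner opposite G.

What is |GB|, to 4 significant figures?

45.05

G is at the origin; G and J share the same y with |GJ| = 26.7 and J on the −x side, so J = (-26.70, 0.000). GF is vertical with |GF| = 51.7 and F on the −y side, so F = (0.000, -51.70). The virtual corner opposite G is at (-26.70, -51.70). Since A1 is tangent to JT there, BT ⟂ JT and the tangent condition forces BR to be normal to RF, with radius 9.9, so the center B sits 9.9 in from both sides at B = (-16.80, -41.80). Then |GB| = |B − G| = 45.05.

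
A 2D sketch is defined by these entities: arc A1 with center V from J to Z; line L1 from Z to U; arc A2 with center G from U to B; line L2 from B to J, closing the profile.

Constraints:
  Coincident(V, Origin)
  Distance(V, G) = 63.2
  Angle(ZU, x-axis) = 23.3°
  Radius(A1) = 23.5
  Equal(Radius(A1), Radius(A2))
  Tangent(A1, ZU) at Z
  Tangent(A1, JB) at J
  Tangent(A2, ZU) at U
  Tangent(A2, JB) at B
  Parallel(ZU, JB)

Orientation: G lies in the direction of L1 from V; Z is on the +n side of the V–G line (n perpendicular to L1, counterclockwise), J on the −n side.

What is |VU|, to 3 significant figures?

67.4

The slot axis is L1's direction at 23.3°, so u = (cos 23.3°, sin 23.3°) = (0.918, 0.396) and n = (−sin 23.3°, cos 23.3°) = (-0.396, 0.918). V is at the origin and G lies 63.2 along u from V, so G = 63.2·u = (58.0, 25.0). Tangency of A1 to both parallel lines with radius 23.5 puts Z and J at V ± 23.5·n: Z = (-9.30, 21.6), J = (9.30, -21.6). Equal radii place U and B the same way about G: U = G + 23.5·n = (48.8, 46.6), B = G − 23.5·n = (67.3, 3.41). Then |VU| = |U − V| = 67.4.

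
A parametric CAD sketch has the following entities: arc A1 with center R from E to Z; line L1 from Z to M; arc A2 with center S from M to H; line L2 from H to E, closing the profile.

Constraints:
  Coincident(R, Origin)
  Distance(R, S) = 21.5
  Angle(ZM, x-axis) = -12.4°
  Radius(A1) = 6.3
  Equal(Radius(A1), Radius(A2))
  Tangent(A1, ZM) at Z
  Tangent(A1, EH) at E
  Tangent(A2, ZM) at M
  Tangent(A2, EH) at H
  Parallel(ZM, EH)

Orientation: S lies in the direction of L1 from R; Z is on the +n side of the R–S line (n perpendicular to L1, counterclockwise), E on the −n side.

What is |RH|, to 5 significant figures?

22.404

Tangency of A1 to both parallel lines with radius 6.3 puts Z and E at R ± 6.3·n: Z = (1.3528, 6.1530), E = (-1.3528, -6.1530). Equal radii place M and H the same way about S: M = S + 6.3·n = (22.351, 1.5362), H = S − 6.3·n = (19.646, -10.770). Then |RH| = |H − R| = 22.404.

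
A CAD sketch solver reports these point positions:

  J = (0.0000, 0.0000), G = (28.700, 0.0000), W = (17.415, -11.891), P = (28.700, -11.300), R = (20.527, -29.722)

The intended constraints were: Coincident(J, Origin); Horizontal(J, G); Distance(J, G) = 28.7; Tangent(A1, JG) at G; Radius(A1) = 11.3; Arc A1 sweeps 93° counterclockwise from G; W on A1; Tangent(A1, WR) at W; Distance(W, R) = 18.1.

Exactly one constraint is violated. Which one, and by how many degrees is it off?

Tangent(A1, WR) at W — off by 6.90°.

J = (0.00, 0.00) ✓; J.y = 0.00, G.y = 0.00 ✓; |JG| = 28.70 ✓; ∠(PG, GJ) = 90.00° ✓; |PG| = 11.30 ✓; bearing(P→W) − bearing(P→G) = 93.00° ✓; |PW| = 11.30 ✓; ∠(PW, WR) = 83.10° ✗; |WR| = 18.10 ✓.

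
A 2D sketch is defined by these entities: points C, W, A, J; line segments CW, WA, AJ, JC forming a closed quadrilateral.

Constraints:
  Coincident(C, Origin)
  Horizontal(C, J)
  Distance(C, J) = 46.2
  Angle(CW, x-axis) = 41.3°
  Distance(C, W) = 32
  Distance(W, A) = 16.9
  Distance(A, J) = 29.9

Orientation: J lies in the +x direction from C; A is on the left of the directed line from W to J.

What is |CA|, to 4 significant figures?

48.60

Checks: CW at 41.30° ✓; |WA| = 16.90 ✓; |AJ| = 29.90 ✓.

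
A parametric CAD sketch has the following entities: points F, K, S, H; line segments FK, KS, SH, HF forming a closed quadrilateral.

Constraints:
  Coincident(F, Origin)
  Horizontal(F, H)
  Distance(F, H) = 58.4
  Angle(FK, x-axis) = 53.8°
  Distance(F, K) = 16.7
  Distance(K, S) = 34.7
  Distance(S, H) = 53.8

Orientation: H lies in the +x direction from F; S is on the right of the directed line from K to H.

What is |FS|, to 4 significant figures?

23.03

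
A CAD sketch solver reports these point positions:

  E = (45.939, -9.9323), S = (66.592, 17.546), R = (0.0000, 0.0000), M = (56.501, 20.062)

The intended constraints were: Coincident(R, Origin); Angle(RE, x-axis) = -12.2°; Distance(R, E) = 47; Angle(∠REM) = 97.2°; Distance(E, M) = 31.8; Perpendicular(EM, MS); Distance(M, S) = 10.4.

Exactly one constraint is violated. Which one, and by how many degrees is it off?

Perpendicular(EM, MS) — off by 5.40°.

R = (0.00, 0.00) ✓; RE at -12.20° ✓; |RE| = 47.00 ✓; ∠REM = 97.20° ✓; |EM| = 31.80 ✓; ∠(EM, MS) = 84.60° ✗; |MS| = 10.40 ✓.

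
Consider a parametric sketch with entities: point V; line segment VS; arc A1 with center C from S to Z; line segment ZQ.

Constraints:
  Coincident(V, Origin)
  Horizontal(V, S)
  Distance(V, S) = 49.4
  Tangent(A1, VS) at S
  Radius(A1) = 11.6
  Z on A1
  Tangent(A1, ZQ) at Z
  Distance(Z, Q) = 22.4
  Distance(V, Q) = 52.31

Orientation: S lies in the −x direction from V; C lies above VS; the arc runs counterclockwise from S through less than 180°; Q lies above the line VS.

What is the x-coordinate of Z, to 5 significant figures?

-37.821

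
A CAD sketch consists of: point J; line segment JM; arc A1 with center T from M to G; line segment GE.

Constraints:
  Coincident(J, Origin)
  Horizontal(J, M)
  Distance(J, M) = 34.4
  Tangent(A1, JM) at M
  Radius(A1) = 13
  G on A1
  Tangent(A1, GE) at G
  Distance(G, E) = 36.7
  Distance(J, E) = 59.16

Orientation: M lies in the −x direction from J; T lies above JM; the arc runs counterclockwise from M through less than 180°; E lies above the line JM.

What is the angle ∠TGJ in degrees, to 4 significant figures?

132.7°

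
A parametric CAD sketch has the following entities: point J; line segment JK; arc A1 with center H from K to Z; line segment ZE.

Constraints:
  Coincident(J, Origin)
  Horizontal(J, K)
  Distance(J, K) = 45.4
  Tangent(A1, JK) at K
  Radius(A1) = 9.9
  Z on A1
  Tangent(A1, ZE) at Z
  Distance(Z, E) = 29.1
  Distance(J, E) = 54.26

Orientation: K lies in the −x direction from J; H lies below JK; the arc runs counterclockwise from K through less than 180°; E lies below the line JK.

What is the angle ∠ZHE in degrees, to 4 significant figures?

71.21°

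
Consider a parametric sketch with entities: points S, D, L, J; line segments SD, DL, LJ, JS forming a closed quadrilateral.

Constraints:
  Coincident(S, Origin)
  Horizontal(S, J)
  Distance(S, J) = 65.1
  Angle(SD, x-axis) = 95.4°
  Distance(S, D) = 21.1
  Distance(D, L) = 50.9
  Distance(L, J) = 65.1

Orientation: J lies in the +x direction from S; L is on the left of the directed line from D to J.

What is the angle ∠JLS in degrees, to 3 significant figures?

59.3°

Checks: |DL| = 50.90 ✓; |LJ| = 65.10 ✓.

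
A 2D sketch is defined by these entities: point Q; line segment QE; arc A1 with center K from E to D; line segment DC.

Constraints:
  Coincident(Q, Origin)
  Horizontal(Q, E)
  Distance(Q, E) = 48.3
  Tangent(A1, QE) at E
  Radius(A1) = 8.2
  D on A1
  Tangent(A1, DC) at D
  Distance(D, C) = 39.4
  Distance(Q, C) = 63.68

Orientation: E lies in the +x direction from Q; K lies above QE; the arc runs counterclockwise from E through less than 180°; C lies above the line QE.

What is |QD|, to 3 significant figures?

57.1

Q is at the origin; Q and E share the same y with |QE| = 48.3 and E on the +x side, so E = (48.3, 0.00). A1 meets QE tangentially, so KE is at right angles to QE, so K = E + (0, 8.2) = (48.3, 8.20). Since KD ⟂ DC (tangency), |KC| = √(8.2² + 39.4²) = 40.2 regardless of where D sits on A1. So C lies on both circle(Q, 63.68) and circle(K, 40.2); the above-QE intersection is C = (41.9, 47.9). D is the foot of the tangent from C: D = (56.0, 11.1).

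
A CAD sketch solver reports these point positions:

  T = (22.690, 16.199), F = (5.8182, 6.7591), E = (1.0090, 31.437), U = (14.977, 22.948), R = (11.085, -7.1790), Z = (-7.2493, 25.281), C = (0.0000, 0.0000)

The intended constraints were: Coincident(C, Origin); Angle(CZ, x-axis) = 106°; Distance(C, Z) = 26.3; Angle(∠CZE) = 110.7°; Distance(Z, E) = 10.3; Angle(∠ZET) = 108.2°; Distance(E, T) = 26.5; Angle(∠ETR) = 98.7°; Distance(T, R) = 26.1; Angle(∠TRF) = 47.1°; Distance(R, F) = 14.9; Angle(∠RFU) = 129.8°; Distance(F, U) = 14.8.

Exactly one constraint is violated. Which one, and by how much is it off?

Distance(F, U) = 14.8 — off by 3.80.

C = (0.00, 0.00) ✓; CZ at 106.0° ✓; |CZ| = 26.30 ✓; ∠CZE = 110.7° ✓; |ZE| = 10.30 ✓; ∠ZET = 108.2° ✓; |ET| = 26.50 ✓; ∠ETR = 98.70° ✓; |TR| = 26.10 ✓; ∠TRF = 47.10° ✓; |RF| = 14.90 ✓; ∠RFU = 129.8° ✓; |FU| = 18.60 ✗.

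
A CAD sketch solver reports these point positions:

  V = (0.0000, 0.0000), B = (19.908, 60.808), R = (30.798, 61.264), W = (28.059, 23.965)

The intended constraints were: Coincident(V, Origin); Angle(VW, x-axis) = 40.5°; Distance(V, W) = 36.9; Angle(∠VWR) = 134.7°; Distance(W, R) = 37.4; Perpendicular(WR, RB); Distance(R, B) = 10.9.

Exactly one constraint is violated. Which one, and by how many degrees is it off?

Perpendicular(WR, RB) — off by 6.60°.

V = (0.00, 0.00) ✓; VW at 40.50° ✓; |VW| = 36.90 ✓; ∠VWR = 134.7° ✓; |WR| = 37.40 ✓; ∠(WR, RB) = 96.60° ✗; |RB| = 10.90 ✓.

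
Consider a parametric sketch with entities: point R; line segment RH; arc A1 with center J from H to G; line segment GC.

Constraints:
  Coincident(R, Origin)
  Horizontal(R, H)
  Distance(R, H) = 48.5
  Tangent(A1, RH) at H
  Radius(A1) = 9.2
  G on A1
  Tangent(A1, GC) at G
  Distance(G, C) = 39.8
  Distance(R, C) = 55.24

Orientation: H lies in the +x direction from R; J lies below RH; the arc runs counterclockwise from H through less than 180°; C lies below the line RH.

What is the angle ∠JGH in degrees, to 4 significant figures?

51.44°

Checks: R = (0.00, 0.00) ✓; |JG| = 9.200 ✓; ∠(JG, GC) = 90.00° ✓; |GC| = 39.80 ✓; |RC| = 55.24 ✓.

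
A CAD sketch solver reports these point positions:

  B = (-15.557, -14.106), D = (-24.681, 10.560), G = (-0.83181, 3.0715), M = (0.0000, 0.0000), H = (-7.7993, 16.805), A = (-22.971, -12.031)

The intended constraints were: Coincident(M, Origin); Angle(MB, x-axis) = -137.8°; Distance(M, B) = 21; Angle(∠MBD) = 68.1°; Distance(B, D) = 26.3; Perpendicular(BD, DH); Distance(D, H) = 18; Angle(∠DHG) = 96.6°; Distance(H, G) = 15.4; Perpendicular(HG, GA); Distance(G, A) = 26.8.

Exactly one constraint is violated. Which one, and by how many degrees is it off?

Perpendicular(HG, GA) — off by 7.40°.

M = (0.00, 0.00) ✓; MB at -137.8° ✓; |MB| = 21.00 ✓; ∠MBD = 68.10° ✓; |BD| = 26.30 ✓; ∠(BD, DH) = 90.00° ✓; |DH| = 18.00 ✓; ∠DHG = 96.60° ✓; |HG| = 15.40 ✓; ∠(HG, GA) = 82.60° ✗; |GA| = 26.80 ✓.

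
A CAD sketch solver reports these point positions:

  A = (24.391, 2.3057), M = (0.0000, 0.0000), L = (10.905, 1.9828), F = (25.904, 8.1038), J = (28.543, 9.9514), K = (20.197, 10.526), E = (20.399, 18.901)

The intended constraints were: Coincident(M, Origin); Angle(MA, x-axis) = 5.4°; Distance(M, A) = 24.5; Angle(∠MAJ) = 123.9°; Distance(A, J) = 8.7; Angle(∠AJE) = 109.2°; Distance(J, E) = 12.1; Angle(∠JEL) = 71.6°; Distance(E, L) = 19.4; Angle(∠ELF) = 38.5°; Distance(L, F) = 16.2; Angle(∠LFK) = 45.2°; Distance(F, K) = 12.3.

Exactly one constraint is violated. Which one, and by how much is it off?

Distance(F, K) = 12.3 — off by 6.10.

M = (0.00, 0.00) ✓; MA at 5.400° ✓; |MA| = 24.50 ✓; ∠MAJ = 123.9° ✓; |AJ| = 8.700 ✓; ∠AJE = 109.2° ✓; |JE| = 12.10 ✓; ∠JEL = 71.60° ✓; |EL| = 19.40 ✓; ∠ELF = 38.50° ✓; |LF| = 16.20 ✓; ∠LFK = 45.20° ✓; |FK| = 6.200 ✗.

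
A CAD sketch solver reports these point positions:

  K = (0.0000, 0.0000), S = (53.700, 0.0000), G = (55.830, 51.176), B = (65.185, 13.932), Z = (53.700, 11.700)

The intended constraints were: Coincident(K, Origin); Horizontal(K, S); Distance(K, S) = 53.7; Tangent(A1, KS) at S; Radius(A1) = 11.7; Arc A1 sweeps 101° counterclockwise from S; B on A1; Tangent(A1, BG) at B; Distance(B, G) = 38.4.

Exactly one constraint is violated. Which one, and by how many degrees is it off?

Tangent(A1, BG) at B — off by 3.10°.

K = (0.00, 0.00) ✓; K.y = 0.00, S.y = 0.00 ✓; |KS| = 53.70 ✓; ∠(ZS, SK) = 90.00° ✓; |ZS| = 11.70 ✓; bearing(Z→B) − bearing(Z→S) = 101.0° ✓; |ZB| = 11.70 ✓; ∠(ZB, BG) = 86.90° ✗; |BG| = 38.40 ✓.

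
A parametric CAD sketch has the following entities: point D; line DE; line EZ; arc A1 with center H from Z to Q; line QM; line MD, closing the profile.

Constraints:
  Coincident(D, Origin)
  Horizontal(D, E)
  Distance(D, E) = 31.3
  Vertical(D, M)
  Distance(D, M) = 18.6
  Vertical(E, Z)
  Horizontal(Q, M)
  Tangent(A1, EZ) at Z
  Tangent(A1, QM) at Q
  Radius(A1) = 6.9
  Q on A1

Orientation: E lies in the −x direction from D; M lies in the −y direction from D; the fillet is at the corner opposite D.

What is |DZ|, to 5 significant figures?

33.415

D is at the origin; DE is horizontal with |DE| = 31.3 and E on the −x side, so E = (-31.300, 0.0000). D and M share the same x with |DM| = 18.6 and M on the −y side, so M = (0.0000, -18.600). The virtual corner opposite D is at (-31.300, -18.600). Since A1 is tangent to EZ there, HZ ⟂ EZ and tangency of A1 to QM means the radius HQ is perpendicular to QM, with radius 6.9, so the center H sits 6.9 in from both sides at H = (-24.400, -11.700). That places the tangent points at Z = (-31.300, -11.700) on EZ and Q = (-24.400, -18.600) on QM. Then |DZ| = |Z − D| = 33.415.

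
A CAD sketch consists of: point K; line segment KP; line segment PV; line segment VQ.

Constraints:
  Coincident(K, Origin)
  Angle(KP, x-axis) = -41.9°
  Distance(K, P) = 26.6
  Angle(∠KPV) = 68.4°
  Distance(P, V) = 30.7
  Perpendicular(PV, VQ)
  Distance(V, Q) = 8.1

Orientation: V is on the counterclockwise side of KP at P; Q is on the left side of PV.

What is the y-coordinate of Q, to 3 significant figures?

13.8

K is at the origin; KP runs at -41.9° with length 26.6, so P = 26.6·(cos -41.9°, sin -41.9°) = (19.8, -17.8). ∠KPV = 68.4°, so PV runs at -41.9° + (180° − 68.4°) = 69.7° from the x-axis; with |PV| = 30.7, V = P + 30.7·(cos 69.7°, sin 69.7°) = (30.4, 11.0). PV ⟂ VQ; with |VQ| = 8.1 on the left of PV, Q = V + 8.1·(-0.938, 0.347) = (22.9, 13.8). So Q.y = 13.8.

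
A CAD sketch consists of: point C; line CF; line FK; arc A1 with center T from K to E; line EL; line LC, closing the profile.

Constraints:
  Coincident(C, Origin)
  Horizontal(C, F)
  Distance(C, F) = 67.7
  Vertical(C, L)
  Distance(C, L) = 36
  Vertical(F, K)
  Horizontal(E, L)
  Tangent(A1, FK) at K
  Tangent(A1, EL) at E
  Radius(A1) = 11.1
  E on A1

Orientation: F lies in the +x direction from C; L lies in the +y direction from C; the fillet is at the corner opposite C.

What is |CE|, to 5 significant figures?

67.079

C is at the origin; CF is horizontal with |CF| = 67.7 and F on the +x side, so F = (67.700, 0.0000). CL is vertical with |CL| = 36.0 and L on the +y side, so L = (0.0000, 36.000). The virtual corner opposite C is at (67.700, 36.000). A1 meets FK tangentially, so TK is at right angles to FK and A1 meets EL tangentially, so TE is at right angles to EL, with radius 11.1, so the center T sits 11.1 in from both sides at T = (56.600, 24.900). That places the tangent points at K = (67.700, 24.900) on FK and E = (56.600, 36.000) on EL. Then |CE| = |E − C| = 67.079.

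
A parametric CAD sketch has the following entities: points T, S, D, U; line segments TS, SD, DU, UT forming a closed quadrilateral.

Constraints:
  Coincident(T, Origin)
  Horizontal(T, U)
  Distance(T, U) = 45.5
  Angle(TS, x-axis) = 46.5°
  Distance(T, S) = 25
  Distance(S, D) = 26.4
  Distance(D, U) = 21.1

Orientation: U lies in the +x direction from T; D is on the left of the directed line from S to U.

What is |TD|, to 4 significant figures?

48.26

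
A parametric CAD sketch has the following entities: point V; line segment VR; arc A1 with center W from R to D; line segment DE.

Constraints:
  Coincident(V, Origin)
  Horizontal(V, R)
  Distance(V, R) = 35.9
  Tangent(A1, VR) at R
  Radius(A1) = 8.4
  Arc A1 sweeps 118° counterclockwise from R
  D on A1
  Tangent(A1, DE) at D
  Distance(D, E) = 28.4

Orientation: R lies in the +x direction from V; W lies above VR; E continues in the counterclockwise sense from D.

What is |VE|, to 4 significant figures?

47.95

V is at the origin; VR is horizontal with |VR| = 35.9 and R on the +x side, so R = (35.90, 0.000). The tangent condition forces WR to be normal to VR, so W = R + (0, 8.4) = (35.90, 8.400). On A1, R sits at bearing -90° from W; a 118° counterclockwise sweep puts D at bearing 28°, so D = W + 8.4·(cos 28°, sin 28°) = (43.32, 12.34). Tangency of A1 to DE means the radius WD is perpendicular to DE, so DE runs along (−sin 28°, cos 28°); with |DE| = 28.4, E = (29.98, 37.42). Then |VE| = |E − V| = 47.95.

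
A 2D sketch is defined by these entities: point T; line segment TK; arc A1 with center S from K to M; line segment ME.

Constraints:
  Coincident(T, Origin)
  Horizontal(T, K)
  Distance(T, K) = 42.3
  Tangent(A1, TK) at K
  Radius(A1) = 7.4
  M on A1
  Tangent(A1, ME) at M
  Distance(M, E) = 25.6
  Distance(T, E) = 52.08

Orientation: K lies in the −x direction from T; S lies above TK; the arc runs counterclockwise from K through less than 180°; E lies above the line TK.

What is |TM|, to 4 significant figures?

36.08

Checks: |SM| = 7.400 ✓; ∠(SM, ME) = 90.00° ✓; |ME| = 25.60 ✓; |TE| = 52.08 ✓.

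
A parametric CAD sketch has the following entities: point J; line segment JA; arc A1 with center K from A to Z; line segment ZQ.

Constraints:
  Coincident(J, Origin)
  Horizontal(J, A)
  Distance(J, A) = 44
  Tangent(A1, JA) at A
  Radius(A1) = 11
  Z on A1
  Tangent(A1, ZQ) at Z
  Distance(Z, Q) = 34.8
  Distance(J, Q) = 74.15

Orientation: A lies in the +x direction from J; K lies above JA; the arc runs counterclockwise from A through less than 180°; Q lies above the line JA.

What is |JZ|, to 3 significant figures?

55.7

J is at the origin; J and A share the same y with |JA| = 44.0 and A on the +x side, so A = (44.0, 0.00). Since A1 is tangent to JA there, KA ⟂ JA, so K = A + (0, 11) = (44.0, 11.0). Since KZ ⟂ ZQ (tangency), |KQ| = √(11.0² + 34.8²) = 36.5 regardless of where Z sits on A1. So Q lies on both circle(J, 74.15) and circle(K, 36.5); the above-JA intersection is Q = (59.7, 43.9). Z is the foot of the tangent from Q: Z = (54.9, 9.47).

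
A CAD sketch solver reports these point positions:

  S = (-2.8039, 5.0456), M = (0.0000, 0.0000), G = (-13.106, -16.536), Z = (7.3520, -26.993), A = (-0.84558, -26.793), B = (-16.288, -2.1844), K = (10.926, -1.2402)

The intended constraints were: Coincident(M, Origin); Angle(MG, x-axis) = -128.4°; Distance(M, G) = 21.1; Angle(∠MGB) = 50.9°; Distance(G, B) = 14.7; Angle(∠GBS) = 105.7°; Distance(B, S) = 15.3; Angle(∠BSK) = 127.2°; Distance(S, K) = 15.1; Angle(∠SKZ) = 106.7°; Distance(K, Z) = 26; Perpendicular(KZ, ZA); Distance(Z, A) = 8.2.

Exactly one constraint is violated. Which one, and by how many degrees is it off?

Perpendicular(KZ, ZA) — off by 6.50°.

M = (0.00, 0.00) ✓; MG at -128.4° ✓; |MG| = 21.10 ✓; ∠MGB = 50.90° ✓; |GB| = 14.70 ✓; ∠GBS = 105.7° ✓; |BS| = 15.30 ✓; ∠BSK = 127.2° ✓; |SK| = 15.10 ✓; ∠SKZ = 106.7° ✓; |KZ| = 26.00 ✓; ∠(KZ, ZA) = 83.50° ✗; |ZA| = 8.200 ✓.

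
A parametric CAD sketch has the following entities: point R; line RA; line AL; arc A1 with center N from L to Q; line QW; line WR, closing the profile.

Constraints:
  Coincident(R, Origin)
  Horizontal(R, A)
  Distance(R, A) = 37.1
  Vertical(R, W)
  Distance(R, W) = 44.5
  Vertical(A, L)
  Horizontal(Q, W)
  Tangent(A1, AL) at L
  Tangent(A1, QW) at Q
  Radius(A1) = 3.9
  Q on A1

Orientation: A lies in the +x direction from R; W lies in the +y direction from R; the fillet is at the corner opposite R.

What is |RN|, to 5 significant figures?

52.446

R is at the origin; R and A share the same y with |RA| = 37.1 and A on the +x side, so A = (37.100, 0.0000). R and W share the same x with |RW| = 44.5 and W on the +y side, so W = (0.0000, 44.500). The virtual corner opposite R is at (37.100, 44.500). Since A1 is tangent to AL there, NL ⟂ AL and the tangent condition forces NQ to be normal to QW, with radius 3.9, so the center N sits 3.9 in from both sides at N = (33.200, 40.600). Then |RN| = |N − R| = 52.446.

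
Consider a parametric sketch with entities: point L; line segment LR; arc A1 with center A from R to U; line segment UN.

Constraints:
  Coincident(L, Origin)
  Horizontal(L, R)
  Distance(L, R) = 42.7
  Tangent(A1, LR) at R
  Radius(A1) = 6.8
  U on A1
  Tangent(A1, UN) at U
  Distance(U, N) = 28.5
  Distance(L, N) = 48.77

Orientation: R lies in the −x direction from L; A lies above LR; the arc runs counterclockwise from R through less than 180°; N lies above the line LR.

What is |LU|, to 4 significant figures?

36.48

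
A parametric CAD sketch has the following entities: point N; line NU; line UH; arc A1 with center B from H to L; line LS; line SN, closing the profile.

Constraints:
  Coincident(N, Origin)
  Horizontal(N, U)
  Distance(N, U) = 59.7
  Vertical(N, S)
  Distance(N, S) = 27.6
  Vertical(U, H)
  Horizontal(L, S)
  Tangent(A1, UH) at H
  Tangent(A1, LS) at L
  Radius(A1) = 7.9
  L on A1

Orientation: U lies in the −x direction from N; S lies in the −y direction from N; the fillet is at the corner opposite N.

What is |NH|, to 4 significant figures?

62.87

N is at the origin; NU is horizontal with |NU| = 59.7 and U on the −x side, so U = (-59.70, 0.000). NS is vertical with |NS| = 27.6 and S on the −y side, so S = (0.000, -27.60). The virtual corner opposite N is at (-59.70, -27.60). The tangent condition forces BH to be normal to UH and the tangent condition forces BL to be normal to LS, with radius 7.9, so the center B sits 7.9 in from both sides at B = (-51.80, -19.70). That places the tangent points at H = (-59.70, -19.70) on UH and L = (-51.80, -27.60) on LS. Then |NH| = |H − N| = 62.87.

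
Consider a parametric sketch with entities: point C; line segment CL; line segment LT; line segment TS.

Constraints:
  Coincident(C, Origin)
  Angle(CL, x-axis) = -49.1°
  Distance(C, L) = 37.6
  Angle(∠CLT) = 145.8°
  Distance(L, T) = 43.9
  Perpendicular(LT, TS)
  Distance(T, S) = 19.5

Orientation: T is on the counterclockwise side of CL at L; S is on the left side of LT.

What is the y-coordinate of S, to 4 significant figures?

-20.86

C is at the origin; CL runs at -49.1° with length 37.6, so L = 37.6·(cos -49.1°, sin -49.1°) = (24.62, -28.42). ∠CLT = 145.8°, so LT runs at -49.1° + (180° − 145.8°) = -14.90° from the x-axis; with |LT| = 43.9, T = L + 43.9·(cos -14.90°, sin -14.90°) = (67.04, -39.71). The perpendicularity gives TS at right angles to LT; with |TS| = 19.5 on the left of LT, S = T + 19.5·(0.2571, 0.9664) = (72.06, -20.86). So S.y = -20.86.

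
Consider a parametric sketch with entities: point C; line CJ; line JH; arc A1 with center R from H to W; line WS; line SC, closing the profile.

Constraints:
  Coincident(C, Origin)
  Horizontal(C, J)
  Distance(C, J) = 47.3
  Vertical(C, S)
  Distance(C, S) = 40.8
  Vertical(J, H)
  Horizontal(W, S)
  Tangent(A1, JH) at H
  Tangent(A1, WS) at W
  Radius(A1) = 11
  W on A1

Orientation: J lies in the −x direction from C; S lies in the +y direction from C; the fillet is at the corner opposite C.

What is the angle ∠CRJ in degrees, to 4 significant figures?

70.88°

C is at the origin; C and J share the same y with |CJ| = 47.3 and J on the −x side, so J = (-47.30, 0.000). C and S share the same x with |CS| = 40.8 and S on the +y side, so S = (0.000, 40.80). The virtual corner opposite C is at (-47.30, 40.80). The tangent condition forces RH to be normal to JH and tangency of A1 to WS means the radius RW is perpendicular to WS, with radius 11.0, so the center R sits 11.0 in from both sides at R = (-36.30, 29.80). Then cos ∠CRJ = RC·RJ / (|RC||RJ|), giving 70.88°.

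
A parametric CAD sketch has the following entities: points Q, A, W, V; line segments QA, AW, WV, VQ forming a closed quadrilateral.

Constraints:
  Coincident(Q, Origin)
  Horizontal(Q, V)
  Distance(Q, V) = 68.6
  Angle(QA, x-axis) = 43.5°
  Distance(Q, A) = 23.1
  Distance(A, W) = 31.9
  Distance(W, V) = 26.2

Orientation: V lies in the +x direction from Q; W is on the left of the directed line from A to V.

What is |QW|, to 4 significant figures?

51.51

Q is at the origin; QV is horizontal with |QV| = 68.6 and V in +x, so V = (68.6, 0). QA runs at 43.5° with |QA| = 23.1, so A = (16.76, 15.90). W is determined by |AW| = 31.9 and |WV| = 26.2 together: it lies at the intersection of circle(A, 31.9) and circle(V, 26.2). With |AV| = 54.23, the foot of the radical line on AV is 30.17 from A and the perpendicular offset is √(31.9² − 30.17²) = 10.37. Taking the left-of-AV solution: W = (48.64, 16.97).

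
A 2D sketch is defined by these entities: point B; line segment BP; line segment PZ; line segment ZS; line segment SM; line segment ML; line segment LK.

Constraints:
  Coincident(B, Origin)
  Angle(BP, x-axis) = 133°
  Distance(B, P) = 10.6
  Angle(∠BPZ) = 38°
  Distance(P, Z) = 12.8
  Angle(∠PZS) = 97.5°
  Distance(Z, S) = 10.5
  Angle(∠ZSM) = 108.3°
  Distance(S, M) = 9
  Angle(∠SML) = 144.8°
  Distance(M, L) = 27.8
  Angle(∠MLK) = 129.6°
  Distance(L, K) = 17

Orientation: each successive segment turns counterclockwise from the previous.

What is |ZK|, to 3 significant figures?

43.0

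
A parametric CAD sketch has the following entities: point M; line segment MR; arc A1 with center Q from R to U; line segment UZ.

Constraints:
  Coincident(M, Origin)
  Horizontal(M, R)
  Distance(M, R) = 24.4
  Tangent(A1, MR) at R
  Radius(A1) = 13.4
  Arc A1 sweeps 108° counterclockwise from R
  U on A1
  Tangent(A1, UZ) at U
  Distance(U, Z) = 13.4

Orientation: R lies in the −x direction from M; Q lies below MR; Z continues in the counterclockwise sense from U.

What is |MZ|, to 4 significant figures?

44.79

M is at the origin; M and R share the same y with |MR| = 24.4 and R on the −x side, so R = (-24.40, 0.000). Since A1 is tangent to MR there, QR ⟂ MR, so Q = R + (0, -13.4) = (-24.40, -13.40). On A1, R sits at bearing 90° from Q; a 108° counterclockwise sweep puts U at bearing 198°, so U = Q + 13.4·(cos 198°, sin 198°) = (-37.14, -17.54). A1 meets UZ tangentially, so QU is at right angles to UZ, so UZ runs along (−sin 198°, cos 198°); with |UZ| = 13.4, Z = (-33.00, -30.28). Then |MZ| = |Z − M| = 44.79.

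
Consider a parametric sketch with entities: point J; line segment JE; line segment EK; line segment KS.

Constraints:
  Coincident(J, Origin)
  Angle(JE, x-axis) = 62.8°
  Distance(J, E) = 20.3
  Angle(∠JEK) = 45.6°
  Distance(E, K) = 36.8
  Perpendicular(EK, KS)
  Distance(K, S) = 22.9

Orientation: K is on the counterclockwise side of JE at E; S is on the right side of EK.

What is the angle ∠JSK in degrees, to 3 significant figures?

31.1°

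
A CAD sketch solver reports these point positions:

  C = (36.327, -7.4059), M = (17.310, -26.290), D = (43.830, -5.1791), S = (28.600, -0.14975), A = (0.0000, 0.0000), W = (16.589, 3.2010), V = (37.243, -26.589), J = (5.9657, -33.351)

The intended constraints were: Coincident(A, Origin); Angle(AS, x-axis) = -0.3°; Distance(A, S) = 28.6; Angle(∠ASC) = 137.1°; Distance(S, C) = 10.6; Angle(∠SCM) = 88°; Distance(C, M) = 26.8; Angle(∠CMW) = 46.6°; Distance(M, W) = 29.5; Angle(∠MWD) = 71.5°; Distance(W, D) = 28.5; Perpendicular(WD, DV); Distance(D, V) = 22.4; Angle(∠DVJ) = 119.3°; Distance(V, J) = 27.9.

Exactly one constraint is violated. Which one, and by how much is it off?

Distance(V, J) = 27.9 — off by 4.10.

A = (0.00, 0.00) ✓; AS at -0.3000° ✓; |AS| = 28.60 ✓; ∠ASC = 137.1° ✓; |SC| = 10.60 ✓; ∠SCM = 88.00° ✓; |CM| = 26.80 ✓; ∠CMW = 46.60° ✓; |MW| = 29.50 ✓; ∠MWD = 71.50° ✓; |WD| = 28.50 ✓; ∠(WD, DV) = 90.00° ✓; |DV| = 22.40 ✓; ∠DVJ = 119.3° ✓; |VJ| = 32.00 ✗.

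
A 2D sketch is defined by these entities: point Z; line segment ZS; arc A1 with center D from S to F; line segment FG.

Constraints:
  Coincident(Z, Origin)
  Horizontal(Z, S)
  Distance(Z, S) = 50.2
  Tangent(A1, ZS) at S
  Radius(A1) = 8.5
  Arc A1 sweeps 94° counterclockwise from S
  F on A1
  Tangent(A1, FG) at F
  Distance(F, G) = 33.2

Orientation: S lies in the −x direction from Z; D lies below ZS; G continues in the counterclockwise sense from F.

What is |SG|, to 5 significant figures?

42.660

On A1, S sits at bearing 90° from D; a 94° counterclockwise sweep puts F at bearing 184°, so F = D + 8.5·(cos 184°, sin 184°) = (-58.679, -9.0929). Tangency of A1 to FG means the radius DF is perpendicular to FG, so FG runs along (−sin 184°, cos 184°); with |FG| = 33.2, G = (-56.363, -42.212). Then |SG| = |G − S| = 42.660.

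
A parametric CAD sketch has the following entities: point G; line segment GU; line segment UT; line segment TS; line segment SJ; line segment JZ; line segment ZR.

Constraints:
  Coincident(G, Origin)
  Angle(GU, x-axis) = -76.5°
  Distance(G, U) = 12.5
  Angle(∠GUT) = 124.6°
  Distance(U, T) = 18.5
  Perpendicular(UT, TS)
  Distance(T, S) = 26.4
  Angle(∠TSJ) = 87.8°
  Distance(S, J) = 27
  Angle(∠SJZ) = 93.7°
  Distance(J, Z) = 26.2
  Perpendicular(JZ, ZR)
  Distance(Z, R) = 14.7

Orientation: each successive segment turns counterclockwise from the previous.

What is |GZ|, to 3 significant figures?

11.3

G is at the origin; GU runs at -76.5° with length 12.5, so U = (2.92, -12.2). ∠GUT = 124.6° gives UT at -21.1° from the x-axis; with |UT| = 18.5, T = (20.2, -18.8). The perpendicularity gives TS at right angles to UT, so TS runs at 68.9°; with |TS| = 26.4, S = (29.7, 5.82). ∠TSJ = 87.8° gives SJ at 161° from the x-axis; with |SJ| = 27.0, J = (4.14, 14.6). ∠SJZ = 93.7° gives JZ at -113° from the x-axis; with |JZ| = 26.2, Z = (-5.93, -9.63). Then |GZ| = |Z − G| = 11.3.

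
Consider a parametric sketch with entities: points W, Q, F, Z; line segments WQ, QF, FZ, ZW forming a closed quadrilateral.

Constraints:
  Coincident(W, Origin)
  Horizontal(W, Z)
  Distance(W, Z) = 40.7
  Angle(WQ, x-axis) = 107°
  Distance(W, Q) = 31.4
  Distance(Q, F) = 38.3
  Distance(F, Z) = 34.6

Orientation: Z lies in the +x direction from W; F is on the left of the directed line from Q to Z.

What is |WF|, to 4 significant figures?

43.64

Checks: |QF| = 38.30 ✓; |FZ| = 34.60 ✓.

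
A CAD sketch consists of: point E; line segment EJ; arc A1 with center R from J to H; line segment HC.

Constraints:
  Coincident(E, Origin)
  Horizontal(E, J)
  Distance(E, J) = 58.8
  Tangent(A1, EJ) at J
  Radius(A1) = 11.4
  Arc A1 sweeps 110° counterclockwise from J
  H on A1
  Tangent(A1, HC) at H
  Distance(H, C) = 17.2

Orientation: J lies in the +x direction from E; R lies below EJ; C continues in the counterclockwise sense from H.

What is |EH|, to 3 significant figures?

50.5

E is at the origin; E and J share the same y with |EJ| = 58.8 and J on the +x side, so J = (58.8, 0.00). The tangent condition forces RJ to be normal to EJ, so R = J + (0, -11.4) = (58.8, -11.4). On A1, J sits at bearing 90° from R; a 110° counterclockwise sweep puts H at bearing 200°, so H = R + 11.4·(cos 200°, sin 200°) = (48.1, -15.3). Then |EH| = |H − E| = 50.5.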